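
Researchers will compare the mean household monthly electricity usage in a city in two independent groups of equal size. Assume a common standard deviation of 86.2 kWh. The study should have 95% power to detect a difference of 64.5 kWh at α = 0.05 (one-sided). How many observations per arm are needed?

For two equal groups, n per group = 2·((z_α + z_β)·σ/δ)².
z_α = 1.645; z_β = 1.645 (power 95%).
n = 2 × (3.290 × 86.2 / 64.5)² = 2 × 19.33 = 38.66
Round up: n = 39 per group.

39 per group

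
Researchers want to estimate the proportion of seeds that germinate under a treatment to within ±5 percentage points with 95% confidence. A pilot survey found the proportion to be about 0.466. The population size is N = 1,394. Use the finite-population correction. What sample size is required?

n = 301

For a proportion with margin E = 0.05 at 95% confidence, z = 1.960.
n = p̂(1−p̂)(z/E)² = 0.466 × 0.534 × (1.960/0.05)² = 382.38 — call this n₀.
Finite-population correction with N = 1,394: n = n₀ / (1 + (n₀−1)/N) = 382.38 / 1.274 = 300.14
Round up: n = 301.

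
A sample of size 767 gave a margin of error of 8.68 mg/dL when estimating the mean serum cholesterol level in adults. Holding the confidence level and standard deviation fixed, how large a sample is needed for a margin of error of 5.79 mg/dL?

Margin of error scales as 1/√n, so n₂ = n₁·(E₁/E₂)².
n₂ = 767 × (8.68/5.79)² = 767 × 2.247 = 1723.45
Round up: n₂ = 1724.

1724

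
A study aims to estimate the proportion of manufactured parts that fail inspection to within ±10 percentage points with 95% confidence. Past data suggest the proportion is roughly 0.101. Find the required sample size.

For a proportion with margin E = 0.1 at 95% confidence, z = 1.960.
n = p̂(1−p̂)(z/E)² = 0.101 × 0.899 × (1.960/0.1)² = 34.88
Round up: n = 35.

35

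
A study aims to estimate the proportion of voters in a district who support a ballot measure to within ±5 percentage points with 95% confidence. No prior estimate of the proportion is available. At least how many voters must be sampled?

385

For a proportion with margin E = 0.05 at 95% confidence, z = 1.960.
With no prior estimate, use p = 0.5, which maximizes p(1−p) at 0.25.
n = 0.25 × (z/E)² = 0.25 × (1.960/0.05)² = 384.16
Round up: n = 385.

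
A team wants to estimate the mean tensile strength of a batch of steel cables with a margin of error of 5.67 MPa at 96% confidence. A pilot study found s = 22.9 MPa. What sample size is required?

69

For a mean, the margin of error is E = z·σ/√n, so n = (zσ/E)².
At 96% confidence, z = 2.054.
n = (2.054 × 22.9 / 5.67)² = 68.82
Round up: n = 69.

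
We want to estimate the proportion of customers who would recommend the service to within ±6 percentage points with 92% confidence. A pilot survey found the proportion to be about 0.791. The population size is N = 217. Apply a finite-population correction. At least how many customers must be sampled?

86

For a proportion with margin E = 0.06 at 92% confidence, z = 1.751.
n = p̂(1−p̂)(z/E)² = 0.791 × 0.209 × (1.751/0.06)² = 140.80 — call this n₀.
Finite-population correction with N = 217: n = n₀ / (1 + (n₀−1)/N) = 140.80 / 1.644 = 85.64
Round up: n = 86.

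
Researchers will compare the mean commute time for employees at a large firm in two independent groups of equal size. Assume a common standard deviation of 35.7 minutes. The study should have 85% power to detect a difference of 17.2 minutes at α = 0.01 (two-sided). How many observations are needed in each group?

For two equal groups, n per group = 2·((z_{α/2} + z_β)·σ/δ)².
z_{α/2} = 2.576; z_β = 1.036 (power 85%).
n = 2 × (3.612 × 35.7 / 17.2)² = 2 × 56.21 = 112.42
Round up: n = 113 per group.

113 per group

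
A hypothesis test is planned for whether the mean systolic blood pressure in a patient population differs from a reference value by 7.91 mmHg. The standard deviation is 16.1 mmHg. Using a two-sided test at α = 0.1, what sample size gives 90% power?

For a one-sample z-test, n = ((z_{α/2} + z_β)·σ/δ)².
z_{α/2} = 1.645 (two-sided α = 0.1); z_β = 1.282 (power 90% → β = 0.1).
n = (2.927 × 16.1 / 7.91)² = 35.49
Round up: n = 36.

36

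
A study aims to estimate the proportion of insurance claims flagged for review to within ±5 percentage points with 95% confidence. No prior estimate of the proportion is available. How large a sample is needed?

385

For a proportion with margin E = 0.05 at 95% confidence, z = 1.960.
With no prior estimate, use p = 0.5, which maximizes p(1−p) at 0.25.
n = 0.25 × (z/E)² = 0.25 × (1.960/0.05)² = 384.16
Round up: n = 385.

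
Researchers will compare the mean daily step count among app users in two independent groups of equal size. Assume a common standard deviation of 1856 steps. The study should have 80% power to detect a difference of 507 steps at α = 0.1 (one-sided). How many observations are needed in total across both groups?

242 total

For two equal groups, n per group = 2·((z_α + z_β)·σ/δ)².
z_α = 1.282; z_β = 0.842 (power 80%).
n = 2 × (2.124 × 1856 / 507)² = 2 × 60.46 = 120.92
Round up: n = 121 per group.
Total across both groups: 2 × 121 = 242.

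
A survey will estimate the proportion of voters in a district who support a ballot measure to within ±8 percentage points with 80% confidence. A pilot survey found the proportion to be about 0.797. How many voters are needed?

n = 42

For a proportion with margin E = 0.08 at 80% confidence, z = 1.282.
n = p̂(1−p̂)(z/E)² = 0.797 × 0.203 × (1.282/0.08)² = 41.55
Round up: n = 42.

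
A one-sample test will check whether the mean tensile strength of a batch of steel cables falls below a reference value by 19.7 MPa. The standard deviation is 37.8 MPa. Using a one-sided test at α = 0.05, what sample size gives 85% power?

For a one-sample z-test, n = ((z_α + z_β)·σ/δ)².
z_α = 1.645 (one-sided α = 0.05); z_β = 1.036 (power 85% → β = 0.15).
n = (2.681 × 37.8 / 19.7)² = 26.46
Round up: n = 27.

27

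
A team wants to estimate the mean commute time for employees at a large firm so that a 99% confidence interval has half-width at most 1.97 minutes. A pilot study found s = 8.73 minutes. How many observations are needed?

For a mean, the margin of error is E = z·σ/√n, so n = (zσ/E)².
At 99% confidence, z = 2.576.
n = (2.576 × 8.73 / 1.97)² = 130.31
Round up: n = 131.

131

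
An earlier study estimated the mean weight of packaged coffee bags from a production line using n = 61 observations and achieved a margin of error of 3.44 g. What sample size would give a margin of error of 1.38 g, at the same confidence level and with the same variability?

Margin of error scales as 1/√n, so n₂ = n₁·(E₁/E₂)².
n₂ = 61 × (3.44/1.38)² = 61 × 6.214 = 379.05
Round up: n₂ = 380.

380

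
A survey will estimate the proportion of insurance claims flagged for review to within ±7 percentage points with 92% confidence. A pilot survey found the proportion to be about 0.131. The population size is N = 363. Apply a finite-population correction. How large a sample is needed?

60

For a proportion with margin E = 0.07 at 92% confidence, z = 1.751.
n = p̂(1−p̂)(z/E)² = 0.131 × 0.869 × (1.751/0.07)² = 71.23 — call this n₀.
Finite-population correction with N = 363: n = n₀ / (1 + (n₀−1)/N) = 71.23 / 1.193 = 59.71
Round up: n = 60.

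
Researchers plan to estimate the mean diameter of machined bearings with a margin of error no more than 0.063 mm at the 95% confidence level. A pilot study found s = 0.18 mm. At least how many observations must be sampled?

For a mean, the margin of error is E = z·σ/√n, so n = (zσ/E)².
At 95% confidence, z = 1.960.
n = (1.960 × 0.18 / 0.063)² = 31.36
Round up: n = 32.

n = 32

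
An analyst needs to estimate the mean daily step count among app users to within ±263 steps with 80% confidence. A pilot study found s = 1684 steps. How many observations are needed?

For a mean, the margin of error is E = z·σ/√n, so n = (zσ/E)².
At 80% confidence, z = 1.282.
n = (1.282 × 1684 / 263)² = 67.38
Round up: n = 68.

68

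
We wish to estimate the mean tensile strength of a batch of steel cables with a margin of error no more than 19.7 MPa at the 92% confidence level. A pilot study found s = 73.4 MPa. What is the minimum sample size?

For a mean, the margin of error is E = z·σ/√n, so n = (zσ/E)².
At 92% confidence, z = 1.751.
n = (1.751 × 73.4 / 19.7)² = 42.56
Round up: n = 43.

n = 43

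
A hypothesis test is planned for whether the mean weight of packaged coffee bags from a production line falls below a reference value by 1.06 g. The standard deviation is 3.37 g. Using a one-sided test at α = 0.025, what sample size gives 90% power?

For a one-sample z-test, n = ((z_α + z_β)·σ/δ)².
z_α = 1.960 (one-sided α = 0.025); z_β = 1.282 (power 90% → β = 0.1).
n = (3.242 × 3.37 / 1.06)² = 106.24
Round up: n = 107.

107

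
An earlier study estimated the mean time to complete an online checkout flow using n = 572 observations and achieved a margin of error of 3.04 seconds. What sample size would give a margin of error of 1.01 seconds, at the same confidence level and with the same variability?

Margin of error scales as 1/√n, so n₂ = n₁·(E₁/E₂)².
n₂ = 572 × (3.04/1.01)² = 572 × 9.06 = 5182.32
Round up: n₂ = 5183.

5183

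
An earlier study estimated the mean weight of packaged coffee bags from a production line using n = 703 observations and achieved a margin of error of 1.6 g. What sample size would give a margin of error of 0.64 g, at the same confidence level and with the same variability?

Margin of error scales as 1/√n, so n₂ = n₁·(E₁/E₂)².
n₂ = 703 × (1.6/0.64)² = 703 × 6.25 = 4393.75
Round up: n₂ = 4394.

4394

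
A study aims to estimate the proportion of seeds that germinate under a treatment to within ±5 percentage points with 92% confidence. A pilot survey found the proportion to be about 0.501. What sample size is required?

For a proportion with margin E = 0.05 at 92% confidence, z = 1.751.
n = p̂(1−p̂)(z/E)² = 0.501 × 0.499 × (1.751/0.05)² = 306.60
Round up: n = 307.

307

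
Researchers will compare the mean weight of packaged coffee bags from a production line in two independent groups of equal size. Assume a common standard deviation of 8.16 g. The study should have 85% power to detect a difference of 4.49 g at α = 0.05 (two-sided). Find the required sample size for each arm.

60 per group

For two equal groups, n per group = 2·((z_{α/2} + z_β)·σ/δ)².
z_{α/2} = 1.960; z_β = 1.036 (power 85%).
n = 2 × (2.996 × 8.16 / 4.49)² = 2 × 29.65 = 59.30
Round up: n = 60 per group.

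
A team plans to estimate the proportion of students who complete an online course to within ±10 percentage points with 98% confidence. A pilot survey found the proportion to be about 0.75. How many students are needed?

For a proportion with margin E = 0.1 at 98% confidence, z = 2.326.
n = p̂(1−p̂)(z/E)² = 0.75 × 0.25 × (2.326/0.1)² = 101.44
Round up: n = 102.

102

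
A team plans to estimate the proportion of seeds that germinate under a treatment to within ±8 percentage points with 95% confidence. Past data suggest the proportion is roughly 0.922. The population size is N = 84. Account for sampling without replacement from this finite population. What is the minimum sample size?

For a proportion with margin E = 0.08 at 95% confidence, z = 1.960.
n = p̂(1−p̂)(z/E)² = 0.922 × 0.078 × (1.960/0.08)² = 43.17 — call this n₀.
Finite-population correction with N = 84: n = n₀ / (1 + (n₀−1)/N) = 43.17 / 1.502 = 28.74
Round up: n = 29.

29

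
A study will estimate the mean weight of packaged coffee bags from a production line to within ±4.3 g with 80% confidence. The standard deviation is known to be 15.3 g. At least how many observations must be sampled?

n = 21

For a mean, the margin of error is E = z·σ/√n, so n = (zσ/E)².
At 80% confidence, z = 1.282.
n = (1.282 × 15.3 / 4.3)² = 20.81
Round up: n = 21.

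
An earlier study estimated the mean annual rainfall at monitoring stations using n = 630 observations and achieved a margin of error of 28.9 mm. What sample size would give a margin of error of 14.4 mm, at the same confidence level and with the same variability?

n = 2538

Margin of error scales as 1/√n, so n₂ = n₁·(E₁/E₂)².
n₂ = 630 × (28.9/14.4)² = 630 × 4.028 = 2537.64
Round up: n₂ = 2538.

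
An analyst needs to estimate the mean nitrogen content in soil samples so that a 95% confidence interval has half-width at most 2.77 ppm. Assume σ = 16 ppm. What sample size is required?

For a mean, the margin of error is E = z·σ/√n, so n = (zσ/E)².
At 95% confidence, z = 1.960.
n = (1.960 × 16 / 2.77)² = 128.17
Round up: n = 129.

n = 129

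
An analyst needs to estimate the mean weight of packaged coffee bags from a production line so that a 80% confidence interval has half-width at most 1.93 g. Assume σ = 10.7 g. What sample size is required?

51

For a mean, the margin of error is E = z·σ/√n, so n = (zσ/E)².
At 80% confidence, z = 1.282.
n = (1.282 × 10.7 / 1.93)² = 50.52
Round up: n = 51.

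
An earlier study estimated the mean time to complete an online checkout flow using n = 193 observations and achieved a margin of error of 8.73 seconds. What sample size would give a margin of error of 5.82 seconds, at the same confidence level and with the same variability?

Margin of error scales as 1/√n, so n₂ = n₁·(E₁/E₂)².
n₂ = 193 × (8.73/5.82)² = 193 × 2.25 = 434.25
Round up: n₂ = 435.

n = 435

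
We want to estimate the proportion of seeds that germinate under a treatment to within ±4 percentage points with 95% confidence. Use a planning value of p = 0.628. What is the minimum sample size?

561

For a proportion with margin E = 0.04 at 95% confidence, z = 1.960.
n = p̂(1−p̂)(z/E)² = 0.628 × 0.372 × (1.960/0.04)² = 560.91
Round up: n = 561.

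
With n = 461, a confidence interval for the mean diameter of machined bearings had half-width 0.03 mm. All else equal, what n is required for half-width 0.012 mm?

n = 2882

Margin of error scales as 1/√n, so n₂ = n₁·(E₁/E₂)².
n₂ = 461 × (0.03/0.012)² = 461 × 6.25 = 2881.25
Round up: n₂ = 2882.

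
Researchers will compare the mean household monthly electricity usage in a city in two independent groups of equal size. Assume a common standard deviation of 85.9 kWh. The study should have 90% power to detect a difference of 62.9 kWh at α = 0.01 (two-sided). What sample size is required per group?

For two equal groups, n per group = 2·((z_{α/2} + z_β)·σ/δ)².
z_{α/2} = 2.576; z_β = 1.282 (power 90%).
n = 2 × (3.858 × 85.9 / 62.9)² = 2 × 27.76 = 55.52
Round up: n = 56 per group.

56 per group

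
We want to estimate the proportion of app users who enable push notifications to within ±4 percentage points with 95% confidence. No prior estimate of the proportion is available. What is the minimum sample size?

For a proportion with margin E = 0.04 at 95% confidence, z = 1.960.
With no prior estimate, use p = 0.5, which maximizes p(1−p) at 0.25.
n = 0.25 × (z/E)² = 0.25 × (1.960/0.04)² = 600.25
Round up: n = 601.

n = 601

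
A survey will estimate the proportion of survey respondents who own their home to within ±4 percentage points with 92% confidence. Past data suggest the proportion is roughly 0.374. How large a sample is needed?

For a proportion with margin E = 0.04 at 92% confidence, z = 1.751.
n = p̂(1−p̂)(z/E)² = 0.374 × 0.626 × (1.751/0.04)² = 448.64
Round up: n = 449.

449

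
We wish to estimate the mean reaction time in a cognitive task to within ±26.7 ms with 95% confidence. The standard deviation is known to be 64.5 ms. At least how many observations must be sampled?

For a mean, the margin of error is E = z·σ/√n, so n = (zσ/E)².
At 95% confidence, z = 1.960.
n = (1.960 × 64.5 / 26.7)² = 22.42
Round up: n = 23.

23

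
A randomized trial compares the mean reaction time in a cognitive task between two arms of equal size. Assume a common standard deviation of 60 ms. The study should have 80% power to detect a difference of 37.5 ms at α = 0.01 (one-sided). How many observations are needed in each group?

52 per group

For two equal groups, n per group = 2·((z_α + z_β)·σ/δ)².
z_α = 2.326; z_β = 0.842 (power 80%).
n = 2 × (3.168 × 60 / 37.5)² = 2 × 25.69 = 51.38
Round up: n = 52 per group.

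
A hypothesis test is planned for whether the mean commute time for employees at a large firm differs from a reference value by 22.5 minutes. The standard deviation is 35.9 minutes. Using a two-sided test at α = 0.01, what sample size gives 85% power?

34

For a one-sample z-test, n = ((z_{α/2} + z_β)·σ/δ)².
z_{α/2} = 2.576 (two-sided α = 0.01); z_β = 1.036 (power 85% → β = 0.15).
n = (3.612 × 35.9 / 22.5)² = 33.21
Round up: n = 34.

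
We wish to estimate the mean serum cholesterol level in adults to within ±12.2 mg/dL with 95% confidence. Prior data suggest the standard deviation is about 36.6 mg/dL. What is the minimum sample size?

n = 35

For a mean, the margin of error is E = z·σ/√n, so n = (zσ/E)².
At 95% confidence, z = 1.960.
n = (1.960 × 36.6 / 12.2)² = 34.57
Round up: n = 35.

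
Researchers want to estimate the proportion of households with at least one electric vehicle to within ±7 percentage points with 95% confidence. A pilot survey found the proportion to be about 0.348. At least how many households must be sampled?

n = 178

For a proportion with margin E = 0.07 at 95% confidence, z = 1.960.
n = p̂(1−p̂)(z/E)² = 0.348 × 0.652 × (1.960/0.07)² = 177.89
Round up: n = 178.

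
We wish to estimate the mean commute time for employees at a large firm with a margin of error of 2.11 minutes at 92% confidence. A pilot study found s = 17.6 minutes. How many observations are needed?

For a mean, the margin of error is E = z·σ/√n, so n = (zσ/E)².
At 92% confidence, z = 1.751.
n = (1.751 × 17.6 / 2.11)² = 213.32
Round up: n = 214.

214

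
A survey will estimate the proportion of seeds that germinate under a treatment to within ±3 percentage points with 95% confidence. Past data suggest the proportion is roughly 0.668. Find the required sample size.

n = 947

For a proportion with margin E = 0.03 at 95% confidence, z = 1.960.
n = p̂(1−p̂)(z/E)² = 0.668 × 0.332 × (1.960/0.03)² = 946.64
Round up: n = 947.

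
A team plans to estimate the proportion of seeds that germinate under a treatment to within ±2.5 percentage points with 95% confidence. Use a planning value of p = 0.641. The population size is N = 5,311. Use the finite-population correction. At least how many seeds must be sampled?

n = 1118

For a proportion with margin E = 0.025 at 95% confidence, z = 1.960.
n = p̂(1−p̂)(z/E)² = 0.641 × 0.359 × (1.960/0.025)² = 1414.44 — call this n₀.
Finite-population correction with N = 5,311: n = n₀ / (1 + (n₀−1)/N) = 1414.44 / 1.266 = 1117.25
Round up: n = 1118.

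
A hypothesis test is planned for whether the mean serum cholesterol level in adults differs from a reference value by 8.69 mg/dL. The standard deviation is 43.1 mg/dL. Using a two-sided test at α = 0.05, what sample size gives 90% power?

For a one-sample z-test, n = ((z_{α/2} + z_β)·σ/δ)².
z_{α/2} = 1.960 (two-sided α = 0.05); z_β = 1.282 (power 90% → β = 0.1).
n = (3.242 × 43.1 / 8.69)² = 258.55
Round up: n = 259.

259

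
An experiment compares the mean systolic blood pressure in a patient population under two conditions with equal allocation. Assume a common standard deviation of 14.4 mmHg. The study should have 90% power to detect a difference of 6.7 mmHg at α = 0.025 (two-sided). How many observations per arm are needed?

For two equal groups, n per group = 2·((z_{α/2} + z_β)·σ/δ)².
z_{α/2} = 2.241; z_β = 1.282 (power 90%).
n = 2 × (3.523 × 14.4 / 6.7)² = 2 × 57.33 = 114.66
Round up: n = 115 per group.

115 per group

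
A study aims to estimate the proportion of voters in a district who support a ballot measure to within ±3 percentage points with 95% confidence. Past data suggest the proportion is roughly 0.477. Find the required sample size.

For a proportion with margin E = 0.03 at 95% confidence, z = 1.960.
n = p̂(1−p̂)(z/E)² = 0.477 × 0.523 × (1.960/0.03)² = 1064.85
Round up: n = 1065.

1065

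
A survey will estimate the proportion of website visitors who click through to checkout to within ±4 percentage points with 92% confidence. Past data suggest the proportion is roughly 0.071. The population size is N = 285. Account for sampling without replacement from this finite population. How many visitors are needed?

For a proportion with margin E = 0.04 at 92% confidence, z = 1.751.
n = p̂(1−p̂)(z/E)² = 0.071 × 0.929 × (1.751/0.04)² = 126.39 — call this n₀.
Finite-population correction with N = 285: n = n₀ / (1 + (n₀−1)/N) = 126.39 / 1.44 = 87.77
Round up: n = 88.

88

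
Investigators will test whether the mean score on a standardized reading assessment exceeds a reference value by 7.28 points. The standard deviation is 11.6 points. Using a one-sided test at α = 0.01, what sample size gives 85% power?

For a one-sample z-test, n = ((z_α + z_β)·σ/δ)².
z_α = 2.326 (one-sided α = 0.01); z_β = 1.036 (power 85% → β = 0.15).
n = (3.362 × 11.6 / 7.28)² = 28.70
Round up: n = 29.

29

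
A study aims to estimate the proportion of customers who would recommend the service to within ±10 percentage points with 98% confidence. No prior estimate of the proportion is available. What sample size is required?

136

For a proportion with margin E = 0.1 at 98% confidence, z = 2.326.
With no prior estimate, use p = 0.5, which maximizes p(1−p) at 0.25.
n = 0.25 × (z/E)² = 0.25 × (2.326/0.1)² = 135.26
Round up: n = 136.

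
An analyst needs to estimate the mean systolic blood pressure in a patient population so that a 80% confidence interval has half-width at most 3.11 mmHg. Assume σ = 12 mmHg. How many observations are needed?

25

For a mean, the margin of error is E = z·σ/√n, so n = (zσ/E)².
At 80% confidence, z = 1.282.
n = (1.282 × 12 / 3.11)² = 24.47
Round up: n = 25.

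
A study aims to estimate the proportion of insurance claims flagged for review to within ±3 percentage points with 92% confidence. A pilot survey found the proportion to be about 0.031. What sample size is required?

For a proportion with margin E = 0.03 at 92% confidence, z = 1.751.
n = p̂(1−p̂)(z/E)² = 0.031 × 0.969 × (1.751/0.03)² = 102.33
Round up: n = 103.

103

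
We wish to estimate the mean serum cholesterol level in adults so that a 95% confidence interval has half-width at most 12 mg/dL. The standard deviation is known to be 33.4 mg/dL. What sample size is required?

n = 30

For a mean, the margin of error is E = z·σ/√n, so n = (zσ/E)².
At 95% confidence, z = 1.960.
n = (1.960 × 33.4 / 12)² = 29.76
Round up: n = 30.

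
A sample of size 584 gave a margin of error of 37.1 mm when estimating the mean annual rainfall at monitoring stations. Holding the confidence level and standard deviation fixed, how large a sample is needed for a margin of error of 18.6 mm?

Margin of error scales as 1/√n, so n₂ = n₁·(E₁/E₂)².
n₂ = 584 × (37.1/18.6)² = 584 × 3.979 = 2323.74
Round up: n₂ = 2324.

2324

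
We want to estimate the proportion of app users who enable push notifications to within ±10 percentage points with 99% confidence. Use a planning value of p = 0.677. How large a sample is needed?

For a proportion with margin E = 0.1 at 99% confidence, z = 2.576.
n = p̂(1−p̂)(z/E)² = 0.677 × 0.323 × (2.576/0.1)² = 145.11
Round up: n = 146.

n = 146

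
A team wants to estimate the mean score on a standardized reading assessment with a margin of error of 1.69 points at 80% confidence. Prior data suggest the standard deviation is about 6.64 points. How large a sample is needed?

26

For a mean, the margin of error is E = z·σ/√n, so n = (zσ/E)².
At 80% confidence, z = 1.282.
n = (1.282 × 6.64 / 1.69)² = 25.37
Round up: n = 26.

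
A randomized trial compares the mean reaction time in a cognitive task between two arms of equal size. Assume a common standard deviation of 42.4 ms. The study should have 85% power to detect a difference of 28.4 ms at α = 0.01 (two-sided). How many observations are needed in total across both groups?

For two equal groups, n per group = 2·((z_{α/2} + z_β)·σ/δ)².
z_{α/2} = 2.576; z_β = 1.036 (power 85%).
n = 2 × (3.612 × 42.4 / 28.4)² = 2 × 29.08 = 58.16
Round up: n = 59 per group.
Total across both groups: 2 × 59 = 118.

118 total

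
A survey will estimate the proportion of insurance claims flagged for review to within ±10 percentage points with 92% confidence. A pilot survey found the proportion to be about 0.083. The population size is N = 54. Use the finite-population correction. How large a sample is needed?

For a proportion with margin E = 0.1 at 92% confidence, z = 1.751.
n = p̂(1−p̂)(z/E)² = 0.083 × 0.917 × (1.751/0.1)² = 23.34 — call this n₀.
Finite-population correction with N = 54: n = n₀ / (1 + (n₀−1)/N) = 23.34 / 1.414 = 16.51
Round up: n = 17.

17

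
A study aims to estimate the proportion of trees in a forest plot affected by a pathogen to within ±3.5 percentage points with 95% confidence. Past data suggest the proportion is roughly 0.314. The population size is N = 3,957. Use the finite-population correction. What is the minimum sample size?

For a proportion with margin E = 0.035 at 95% confidence, z = 1.960.
n = p̂(1−p̂)(z/E)² = 0.314 × 0.686 × (1.960/0.035)² = 675.51 — call this n₀.
Finite-population correction with N = 3,957: n = n₀ / (1 + (n₀−1)/N) = 675.51 / 1.17 = 577.36
Round up: n = 578.

578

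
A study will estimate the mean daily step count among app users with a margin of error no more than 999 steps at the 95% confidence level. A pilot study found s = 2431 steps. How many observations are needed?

23

For a mean, the margin of error is E = z·σ/√n, so n = (zσ/E)².
At 95% confidence, z = 1.960.
n = (1.960 × 2431 / 999)² = 22.75
Round up: n = 23.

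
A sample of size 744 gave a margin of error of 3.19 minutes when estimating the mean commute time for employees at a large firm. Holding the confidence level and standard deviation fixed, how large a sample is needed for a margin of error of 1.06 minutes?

Margin of error scales as 1/√n, so n₂ = n₁·(E₁/E₂)².
n₂ = 744 × (3.19/1.06)² = 744 × 9.057 = 6738.41
Round up: n₂ = 6739.

6739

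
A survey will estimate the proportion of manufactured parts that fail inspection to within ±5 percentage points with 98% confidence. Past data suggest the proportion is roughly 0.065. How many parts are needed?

For a proportion with margin E = 0.05 at 98% confidence, z = 2.326.
n = p̂(1−p̂)(z/E)² = 0.065 × 0.935 × (2.326/0.05)² = 131.52
Round up: n = 132.

132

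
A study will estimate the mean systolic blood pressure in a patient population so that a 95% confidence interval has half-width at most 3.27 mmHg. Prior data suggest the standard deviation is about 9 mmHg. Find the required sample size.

30

For a mean, the margin of error is E = z·σ/√n, so n = (zσ/E)².
At 95% confidence, z = 1.960.
n = (1.960 × 9 / 3.27)² = 29.10
Round up: n = 30.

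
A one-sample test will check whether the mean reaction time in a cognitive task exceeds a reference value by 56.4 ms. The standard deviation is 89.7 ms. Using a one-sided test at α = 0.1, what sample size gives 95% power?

For a one-sample z-test, n = ((z_α + z_β)·σ/δ)².
z_α = 1.282 (one-sided α = 0.1); z_β = 1.645 (power 95% → β = 0.05).
n = (2.927 × 89.7 / 56.4)² = 21.67
Round up: n = 22.

n = 22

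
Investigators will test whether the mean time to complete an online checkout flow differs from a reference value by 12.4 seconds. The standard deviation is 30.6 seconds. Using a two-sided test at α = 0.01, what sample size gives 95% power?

For a one-sample z-test, n = ((z_{α/2} + z_β)·σ/δ)².
z_{α/2} = 2.576 (two-sided α = 0.01); z_β = 1.645 (power 95% → β = 0.05).
n = (4.221 × 30.6 / 12.4)² = 108.50
Round up: n = 109.

109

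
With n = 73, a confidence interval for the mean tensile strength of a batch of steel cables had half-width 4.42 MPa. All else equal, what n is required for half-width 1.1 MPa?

Margin of error scales as 1/√n, so n₂ = n₁·(E₁/E₂)².
n₂ = 73 × (4.42/1.1)² = 73 × 16.15 = 1178.95
Round up: n₂ = 1179.

1179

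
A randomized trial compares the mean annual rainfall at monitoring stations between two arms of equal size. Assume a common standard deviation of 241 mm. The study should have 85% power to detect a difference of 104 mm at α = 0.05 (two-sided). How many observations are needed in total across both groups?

194 total

For two equal groups, n per group = 2·((z_{α/2} + z_β)·σ/δ)².
z_{α/2} = 1.960; z_β = 1.036 (power 85%).
n = 2 × (2.996 × 241 / 104)² = 2 × 48.20 = 96.40
Round up: n = 97 per group.
Total across both groups: 2 × 97 = 194.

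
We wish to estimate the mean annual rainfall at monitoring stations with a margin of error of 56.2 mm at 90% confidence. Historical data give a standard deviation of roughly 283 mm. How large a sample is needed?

69

For a mean, the margin of error is E = z·σ/√n, so n = (zσ/E)².
At 90% confidence, z = 1.645.
n = (1.645 × 283 / 56.2)² = 68.62
Round up: n = 69.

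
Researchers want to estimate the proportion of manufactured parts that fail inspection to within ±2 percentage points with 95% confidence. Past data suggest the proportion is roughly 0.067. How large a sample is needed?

For a proportion with margin E = 0.02 at 95% confidence, z = 1.960.
n = p̂(1−p̂)(z/E)² = 0.067 × 0.933 × (1.960/0.02)² = 600.36
Round up: n = 601.

601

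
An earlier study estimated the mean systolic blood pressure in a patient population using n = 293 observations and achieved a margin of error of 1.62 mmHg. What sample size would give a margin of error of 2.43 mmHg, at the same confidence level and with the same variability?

Margin of error scales as 1/√n, so n₂ = n₁·(E₁/E₂)².
n₂ = 293 × (1.62/2.43)² = 293 × 0.4444 = 130.21
Round up: n₂ = 131.

131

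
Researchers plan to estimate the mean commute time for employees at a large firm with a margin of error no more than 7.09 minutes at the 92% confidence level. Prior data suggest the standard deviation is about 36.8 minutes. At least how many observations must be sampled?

For a mean, the margin of error is E = z·σ/√n, so n = (zσ/E)².
At 92% confidence, z = 1.751.
n = (1.751 × 36.8 / 7.09)² = 82.60
Round up: n = 83.

83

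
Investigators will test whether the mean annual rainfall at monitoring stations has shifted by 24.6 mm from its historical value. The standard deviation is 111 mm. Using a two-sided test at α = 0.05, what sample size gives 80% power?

For a one-sample z-test, n = ((z_{α/2} + z_β)·σ/δ)².
z_{α/2} = 1.960 (two-sided α = 0.05); z_β = 0.842 (power 80% → β = 0.2).
n = (2.802 × 111 / 24.6)² = 159.85
Round up: n = 160.

n = 160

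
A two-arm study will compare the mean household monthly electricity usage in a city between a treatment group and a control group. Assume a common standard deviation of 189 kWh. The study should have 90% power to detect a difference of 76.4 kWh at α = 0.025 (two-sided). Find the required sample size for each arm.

152 per group

For two equal groups, n per group = 2·((z_{α/2} + z_β)·σ/δ)².
z_{α/2} = 2.241; z_β = 1.282 (power 90%).
n = 2 × (3.523 × 189 / 76.4)² = 2 × 75.96 = 151.92
Round up: n = 152 per group.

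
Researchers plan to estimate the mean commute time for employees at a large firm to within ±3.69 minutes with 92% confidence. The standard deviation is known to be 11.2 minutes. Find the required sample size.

For a mean, the margin of error is E = z·σ/√n, so n = (zσ/E)².
At 92% confidence, z = 1.751.
n = (1.751 × 11.2 / 3.69)² = 28.25
Round up: n = 29.

29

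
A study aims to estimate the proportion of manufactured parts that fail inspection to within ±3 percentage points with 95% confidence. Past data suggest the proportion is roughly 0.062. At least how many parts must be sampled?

For a proportion with margin E = 0.03 at 95% confidence, z = 1.960.
n = p̂(1−p̂)(z/E)² = 0.062 × 0.938 × (1.960/0.03)² = 248.24
Round up: n = 249.

249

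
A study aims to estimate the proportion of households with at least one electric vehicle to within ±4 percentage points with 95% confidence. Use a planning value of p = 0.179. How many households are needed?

353

For a proportion with margin E = 0.04 at 95% confidence, z = 1.960.
n = p̂(1−p̂)(z/E)² = 0.179 × 0.821 × (1.960/0.04)² = 352.85
Round up: n = 353.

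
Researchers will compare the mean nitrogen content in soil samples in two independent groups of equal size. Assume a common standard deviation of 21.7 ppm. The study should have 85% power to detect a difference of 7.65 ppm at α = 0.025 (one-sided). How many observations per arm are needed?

For two equal groups, n per group = 2·((z_α + z_β)·σ/δ)².
z_α = 1.960; z_β = 1.036 (power 85%).
n = 2 × (2.996 × 21.7 / 7.65)² = 2 × 72.22 = 144.44
Round up: n = 145 per group.

145 per group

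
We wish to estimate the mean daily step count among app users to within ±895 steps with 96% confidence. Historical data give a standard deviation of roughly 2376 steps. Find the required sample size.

For a mean, the margin of error is E = z·σ/√n, so n = (zσ/E)².
At 96% confidence, z = 2.054.
n = (2.054 × 2376 / 895)² = 29.73
Round up: n = 30.

30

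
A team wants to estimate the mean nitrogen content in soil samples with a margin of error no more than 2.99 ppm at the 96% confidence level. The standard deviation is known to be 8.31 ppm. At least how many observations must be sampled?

For a mean, the margin of error is E = z·σ/√n, so n = (zσ/E)².
At 96% confidence, z = 2.054.
n = (2.054 × 8.31 / 2.99)² = 32.59
Round up: n = 33.

33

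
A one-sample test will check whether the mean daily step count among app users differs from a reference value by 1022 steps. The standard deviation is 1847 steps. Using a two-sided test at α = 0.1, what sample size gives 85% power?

n = 24

For a one-sample z-test, n = ((z_{α/2} + z_β)·σ/δ)².
z_{α/2} = 1.645 (two-sided α = 0.1); z_β = 1.036 (power 85% → β = 0.15).
n = (2.681 × 1847 / 1022)² = 23.48
Round up: n = 24.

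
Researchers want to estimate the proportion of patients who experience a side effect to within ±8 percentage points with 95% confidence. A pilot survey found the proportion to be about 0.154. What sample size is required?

For a proportion with margin E = 0.08 at 95% confidence, z = 1.960.
n = p̂(1−p̂)(z/E)² = 0.154 × 0.846 × (1.960/0.08)² = 78.20
Round up: n = 79.

79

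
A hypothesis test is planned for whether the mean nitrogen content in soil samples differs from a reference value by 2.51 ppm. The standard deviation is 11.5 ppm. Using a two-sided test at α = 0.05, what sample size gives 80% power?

165

For a one-sample z-test, n = ((z_{α/2} + z_β)·σ/δ)².
z_{α/2} = 1.960 (two-sided α = 0.05); z_β = 0.842 (power 80% → β = 0.2).
n = (2.802 × 11.5 / 2.51)² = 164.81
Round up: n = 165.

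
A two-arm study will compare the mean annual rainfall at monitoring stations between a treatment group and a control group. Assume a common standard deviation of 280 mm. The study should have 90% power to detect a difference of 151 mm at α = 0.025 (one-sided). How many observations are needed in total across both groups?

For two equal groups, n per group = 2·((z_α + z_β)·σ/δ)².
z_α = 1.960; z_β = 1.282 (power 90%).
n = 2 × (3.242 × 280 / 151)² = 2 × 36.14 = 72.28
Round up: n = 73 per group.
Total across both groups: 2 × 73 = 146.

146 total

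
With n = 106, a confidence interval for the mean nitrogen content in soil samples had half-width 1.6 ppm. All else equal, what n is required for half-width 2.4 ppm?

Margin of error scales as 1/√n, so n₂ = n₁·(E₁/E₂)².
n₂ = 106 × (1.6/2.4)² = 106 × 0.4444 = 47.11
Round up: n₂ = 48.

48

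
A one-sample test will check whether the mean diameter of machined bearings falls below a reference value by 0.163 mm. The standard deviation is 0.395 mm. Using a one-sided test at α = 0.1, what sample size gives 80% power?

27

For a one-sample z-test, n = ((z_α + z_β)·σ/δ)².
z_α = 1.282 (one-sided α = 0.1); z_β = 0.842 (power 80% → β = 0.2).
n = (2.124 × 0.395 / 0.163)² = 26.49
Round up: n = 27.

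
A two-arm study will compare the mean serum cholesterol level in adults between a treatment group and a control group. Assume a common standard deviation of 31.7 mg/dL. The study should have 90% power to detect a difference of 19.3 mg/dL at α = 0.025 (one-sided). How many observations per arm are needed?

57 per group

For two equal groups, n per group = 2·((z_α + z_β)·σ/δ)².
z_α = 1.960; z_β = 1.282 (power 90%).
n = 2 × (3.242 × 31.7 / 19.3)² = 2 × 28.36 = 56.72
Round up: n = 57 per group.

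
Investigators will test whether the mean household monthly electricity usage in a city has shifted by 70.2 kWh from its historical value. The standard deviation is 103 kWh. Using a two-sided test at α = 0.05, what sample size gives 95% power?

28

For a one-sample z-test, n = ((z_{α/2} + z_β)·σ/δ)².
z_{α/2} = 1.960 (two-sided α = 0.05); z_β = 1.645 (power 95% → β = 0.05).
n = (3.605 × 103 / 70.2)² = 27.98
Round up: n = 28.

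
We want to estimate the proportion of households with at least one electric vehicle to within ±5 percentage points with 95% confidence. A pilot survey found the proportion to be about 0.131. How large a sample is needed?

For a proportion with margin E = 0.05 at 95% confidence, z = 1.960.
n = p̂(1−p̂)(z/E)² = 0.131 × 0.869 × (1.960/0.05)² = 174.93
Round up: n = 175.

175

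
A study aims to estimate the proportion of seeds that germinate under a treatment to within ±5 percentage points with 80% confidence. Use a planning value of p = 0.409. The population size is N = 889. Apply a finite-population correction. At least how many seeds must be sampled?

For a proportion with margin E = 0.05 at 80% confidence, z = 1.282.
n = p̂(1−p̂)(z/E)² = 0.409 × 0.591 × (1.282/0.05)² = 158.91 — call this n₀.
Finite-population correction with N = 889: n = n₀ / (1 + (n₀−1)/N) = 158.91 / 1.178 = 134.90
Round up: n = 135.

135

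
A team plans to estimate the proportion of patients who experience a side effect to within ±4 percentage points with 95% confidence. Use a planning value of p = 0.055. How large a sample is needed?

125

For a proportion with margin E = 0.04 at 95% confidence, z = 1.960.
n = p̂(1−p̂)(z/E)² = 0.055 × 0.945 × (1.960/0.04)² = 124.79
Round up: n = 125.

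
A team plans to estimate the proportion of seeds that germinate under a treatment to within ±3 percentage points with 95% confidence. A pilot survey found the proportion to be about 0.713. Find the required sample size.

For a proportion with margin E = 0.03 at 95% confidence, z = 1.960.
n = p̂(1−p̂)(z/E)² = 0.713 × 0.287 × (1.960/0.03)² = 873.46
Round up: n = 874.

874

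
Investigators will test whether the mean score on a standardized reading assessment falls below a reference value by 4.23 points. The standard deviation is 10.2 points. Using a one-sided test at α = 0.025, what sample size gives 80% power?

46

For a one-sample z-test, n = ((z_α + z_β)·σ/δ)².
z_α = 1.960 (one-sided α = 0.025); z_β = 0.842 (power 80% → β = 0.2).
n = (2.802 × 10.2 / 4.23)² = 45.65
Round up: n = 46.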